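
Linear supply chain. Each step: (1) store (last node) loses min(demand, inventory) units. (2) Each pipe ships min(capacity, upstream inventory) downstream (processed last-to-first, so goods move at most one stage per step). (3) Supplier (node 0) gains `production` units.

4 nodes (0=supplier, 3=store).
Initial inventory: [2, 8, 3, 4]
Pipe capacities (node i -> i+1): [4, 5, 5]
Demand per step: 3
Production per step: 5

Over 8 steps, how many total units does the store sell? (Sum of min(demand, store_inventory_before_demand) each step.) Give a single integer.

Step 1: sold=3 (running total=3) -> [5 5 5 4]
Step 2: sold=3 (running total=6) -> [6 4 5 6]
Step 3: sold=3 (running total=9) -> [7 4 4 8]
Step 4: sold=3 (running total=12) -> [8 4 4 9]
Step 5: sold=3 (running total=15) -> [9 4 4 10]
Step 6: sold=3 (running total=18) -> [10 4 4 11]
Step 7: sold=3 (running total=21) -> [11 4 4 12]
Step 8: sold=3 (running total=24) -> [12 4 4 13]

Answer: 24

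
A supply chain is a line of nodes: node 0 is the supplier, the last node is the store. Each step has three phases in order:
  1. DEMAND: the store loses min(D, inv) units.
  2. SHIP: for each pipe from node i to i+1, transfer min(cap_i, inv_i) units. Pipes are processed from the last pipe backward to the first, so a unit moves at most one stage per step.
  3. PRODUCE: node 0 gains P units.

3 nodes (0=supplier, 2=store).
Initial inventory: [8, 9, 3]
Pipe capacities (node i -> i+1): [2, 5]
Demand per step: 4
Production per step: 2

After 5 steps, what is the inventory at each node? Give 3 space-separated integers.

Step 1: demand=4,sold=3 ship[1->2]=5 ship[0->1]=2 prod=2 -> inv=[8 6 5]
Step 2: demand=4,sold=4 ship[1->2]=5 ship[0->1]=2 prod=2 -> inv=[8 3 6]
Step 3: demand=4,sold=4 ship[1->2]=3 ship[0->1]=2 prod=2 -> inv=[8 2 5]
Step 4: demand=4,sold=4 ship[1->2]=2 ship[0->1]=2 prod=2 -> inv=[8 2 3]
Step 5: demand=4,sold=3 ship[1->2]=2 ship[0->1]=2 prod=2 -> inv=[8 2 2]

8 2 2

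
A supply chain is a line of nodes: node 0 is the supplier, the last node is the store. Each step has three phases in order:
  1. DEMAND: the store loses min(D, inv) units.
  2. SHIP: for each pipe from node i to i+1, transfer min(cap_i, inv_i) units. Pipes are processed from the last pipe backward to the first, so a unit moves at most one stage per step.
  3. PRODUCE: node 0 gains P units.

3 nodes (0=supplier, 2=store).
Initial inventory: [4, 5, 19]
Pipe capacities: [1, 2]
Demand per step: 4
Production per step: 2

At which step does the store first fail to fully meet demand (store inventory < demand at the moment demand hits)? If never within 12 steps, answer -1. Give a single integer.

Step 1: demand=4,sold=4 ship[1->2]=2 ship[0->1]=1 prod=2 -> [5 4 17]
Step 2: demand=4,sold=4 ship[1->2]=2 ship[0->1]=1 prod=2 -> [6 3 15]
Step 3: demand=4,sold=4 ship[1->2]=2 ship[0->1]=1 prod=2 -> [7 2 13]
Step 4: demand=4,sold=4 ship[1->2]=2 ship[0->1]=1 prod=2 -> [8 1 11]
Step 5: demand=4,sold=4 ship[1->2]=1 ship[0->1]=1 prod=2 -> [9 1 8]
Step 6: demand=4,sold=4 ship[1->2]=1 ship[0->1]=1 prod=2 -> [10 1 5]
Step 7: demand=4,sold=4 ship[1->2]=1 ship[0->1]=1 prod=2 -> [11 1 2]
Step 8: demand=4,sold=2 ship[1->2]=1 ship[0->1]=1 prod=2 -> [12 1 1]
Step 9: demand=4,sold=1 ship[1->2]=1 ship[0->1]=1 prod=2 -> [13 1 1]
Step 10: demand=4,sold=1 ship[1->2]=1 ship[0->1]=1 prod=2 -> [14 1 1]
Step 11: demand=4,sold=1 ship[1->2]=1 ship[0->1]=1 prod=2 -> [15 1 1]
Step 12: demand=4,sold=1 ship[1->2]=1 ship[0->1]=1 prod=2 -> [16 1 1]
First stockout at step 8

8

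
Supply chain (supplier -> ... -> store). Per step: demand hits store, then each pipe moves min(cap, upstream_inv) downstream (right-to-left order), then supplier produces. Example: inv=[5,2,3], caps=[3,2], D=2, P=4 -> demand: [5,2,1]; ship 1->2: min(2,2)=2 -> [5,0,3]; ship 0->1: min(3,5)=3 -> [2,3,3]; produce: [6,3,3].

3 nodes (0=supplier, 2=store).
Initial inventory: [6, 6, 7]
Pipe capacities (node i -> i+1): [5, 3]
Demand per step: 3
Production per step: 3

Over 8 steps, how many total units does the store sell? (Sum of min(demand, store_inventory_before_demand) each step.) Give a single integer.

Answer: 24

Derivation:
Step 1: sold=3 (running total=3) -> [4 8 7]
Step 2: sold=3 (running total=6) -> [3 9 7]
Step 3: sold=3 (running total=9) -> [3 9 7]
Step 4: sold=3 (running total=12) -> [3 9 7]
Step 5: sold=3 (running total=15) -> [3 9 7]
Step 6: sold=3 (running total=18) -> [3 9 7]
Step 7: sold=3 (running total=21) -> [3 9 7]
Step 8: sold=3 (running total=24) -> [3 9 7]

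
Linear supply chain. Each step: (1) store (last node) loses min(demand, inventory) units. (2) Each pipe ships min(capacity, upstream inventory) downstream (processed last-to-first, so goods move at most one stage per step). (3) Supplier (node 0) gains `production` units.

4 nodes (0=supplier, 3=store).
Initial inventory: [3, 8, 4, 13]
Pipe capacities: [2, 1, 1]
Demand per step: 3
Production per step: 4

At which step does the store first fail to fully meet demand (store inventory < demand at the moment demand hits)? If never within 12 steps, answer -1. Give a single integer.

Step 1: demand=3,sold=3 ship[2->3]=1 ship[1->2]=1 ship[0->1]=2 prod=4 -> [5 9 4 11]
Step 2: demand=3,sold=3 ship[2->3]=1 ship[1->2]=1 ship[0->1]=2 prod=4 -> [7 10 4 9]
Step 3: demand=3,sold=3 ship[2->3]=1 ship[1->2]=1 ship[0->1]=2 prod=4 -> [9 11 4 7]
Step 4: demand=3,sold=3 ship[2->3]=1 ship[1->2]=1 ship[0->1]=2 prod=4 -> [11 12 4 5]
Step 5: demand=3,sold=3 ship[2->3]=1 ship[1->2]=1 ship[0->1]=2 prod=4 -> [13 13 4 3]
Step 6: demand=3,sold=3 ship[2->3]=1 ship[1->2]=1 ship[0->1]=2 prod=4 -> [15 14 4 1]
Step 7: demand=3,sold=1 ship[2->3]=1 ship[1->2]=1 ship[0->1]=2 prod=4 -> [17 15 4 1]
Step 8: demand=3,sold=1 ship[2->3]=1 ship[1->2]=1 ship[0->1]=2 prod=4 -> [19 16 4 1]
Step 9: demand=3,sold=1 ship[2->3]=1 ship[1->2]=1 ship[0->1]=2 prod=4 -> [21 17 4 1]
Step 10: demand=3,sold=1 ship[2->3]=1 ship[1->2]=1 ship[0->1]=2 prod=4 -> [23 18 4 1]
Step 11: demand=3,sold=1 ship[2->3]=1 ship[1->2]=1 ship[0->1]=2 prod=4 -> [25 19 4 1]
Step 12: demand=3,sold=1 ship[2->3]=1 ship[1->2]=1 ship[0->1]=2 prod=4 -> [27 20 4 1]
First stockout at step 7

7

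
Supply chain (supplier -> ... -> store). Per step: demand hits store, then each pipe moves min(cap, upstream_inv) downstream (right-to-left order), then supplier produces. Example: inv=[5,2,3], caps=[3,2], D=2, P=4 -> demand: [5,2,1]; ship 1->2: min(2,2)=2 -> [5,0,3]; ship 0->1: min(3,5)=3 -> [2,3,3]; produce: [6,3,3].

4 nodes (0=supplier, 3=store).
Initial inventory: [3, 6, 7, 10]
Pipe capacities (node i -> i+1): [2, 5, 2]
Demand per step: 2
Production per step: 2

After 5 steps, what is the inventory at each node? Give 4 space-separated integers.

Step 1: demand=2,sold=2 ship[2->3]=2 ship[1->2]=5 ship[0->1]=2 prod=2 -> inv=[3 3 10 10]
Step 2: demand=2,sold=2 ship[2->3]=2 ship[1->2]=3 ship[0->1]=2 prod=2 -> inv=[3 2 11 10]
Step 3: demand=2,sold=2 ship[2->3]=2 ship[1->2]=2 ship[0->1]=2 prod=2 -> inv=[3 2 11 10]
Step 4: demand=2,sold=2 ship[2->3]=2 ship[1->2]=2 ship[0->1]=2 prod=2 -> inv=[3 2 11 10]
Step 5: demand=2,sold=2 ship[2->3]=2 ship[1->2]=2 ship[0->1]=2 prod=2 -> inv=[3 2 11 10]

3 2 11 10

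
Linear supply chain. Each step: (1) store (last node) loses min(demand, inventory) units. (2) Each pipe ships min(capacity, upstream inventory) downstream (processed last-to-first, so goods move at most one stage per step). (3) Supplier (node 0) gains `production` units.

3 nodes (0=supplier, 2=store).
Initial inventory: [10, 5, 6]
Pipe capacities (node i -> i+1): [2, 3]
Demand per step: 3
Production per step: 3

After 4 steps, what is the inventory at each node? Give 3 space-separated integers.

Step 1: demand=3,sold=3 ship[1->2]=3 ship[0->1]=2 prod=3 -> inv=[11 4 6]
Step 2: demand=3,sold=3 ship[1->2]=3 ship[0->1]=2 prod=3 -> inv=[12 3 6]
Step 3: demand=3,sold=3 ship[1->2]=3 ship[0->1]=2 prod=3 -> inv=[13 2 6]
Step 4: demand=3,sold=3 ship[1->2]=2 ship[0->1]=2 prod=3 -> inv=[14 2 5]

14 2 5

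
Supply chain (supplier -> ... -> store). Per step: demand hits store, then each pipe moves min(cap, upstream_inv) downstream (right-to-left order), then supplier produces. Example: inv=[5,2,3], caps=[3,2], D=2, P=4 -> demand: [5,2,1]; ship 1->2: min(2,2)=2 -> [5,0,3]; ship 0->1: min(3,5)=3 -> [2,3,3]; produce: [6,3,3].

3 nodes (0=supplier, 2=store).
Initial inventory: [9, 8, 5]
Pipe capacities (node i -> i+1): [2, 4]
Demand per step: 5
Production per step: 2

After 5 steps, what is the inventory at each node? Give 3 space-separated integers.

Step 1: demand=5,sold=5 ship[1->2]=4 ship[0->1]=2 prod=2 -> inv=[9 6 4]
Step 2: demand=5,sold=4 ship[1->2]=4 ship[0->1]=2 prod=2 -> inv=[9 4 4]
Step 3: demand=5,sold=4 ship[1->2]=4 ship[0->1]=2 prod=2 -> inv=[9 2 4]
Step 4: demand=5,sold=4 ship[1->2]=2 ship[0->1]=2 prod=2 -> inv=[9 2 2]
Step 5: demand=5,sold=2 ship[1->2]=2 ship[0->1]=2 prod=2 -> inv=[9 2 2]

9 2 2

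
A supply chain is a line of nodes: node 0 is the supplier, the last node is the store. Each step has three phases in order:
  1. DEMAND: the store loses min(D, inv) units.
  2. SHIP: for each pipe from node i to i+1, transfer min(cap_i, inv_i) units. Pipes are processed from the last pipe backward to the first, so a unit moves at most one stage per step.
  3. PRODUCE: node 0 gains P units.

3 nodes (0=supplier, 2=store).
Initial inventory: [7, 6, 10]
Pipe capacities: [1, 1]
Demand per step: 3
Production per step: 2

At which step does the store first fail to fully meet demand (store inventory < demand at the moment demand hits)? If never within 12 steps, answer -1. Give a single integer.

Step 1: demand=3,sold=3 ship[1->2]=1 ship[0->1]=1 prod=2 -> [8 6 8]
Step 2: demand=3,sold=3 ship[1->2]=1 ship[0->1]=1 prod=2 -> [9 6 6]
Step 3: demand=3,sold=3 ship[1->2]=1 ship[0->1]=1 prod=2 -> [10 6 4]
Step 4: demand=3,sold=3 ship[1->2]=1 ship[0->1]=1 prod=2 -> [11 6 2]
Step 5: demand=3,sold=2 ship[1->2]=1 ship[0->1]=1 prod=2 -> [12 6 1]
Step 6: demand=3,sold=1 ship[1->2]=1 ship[0->1]=1 prod=2 -> [13 6 1]
Step 7: demand=3,sold=1 ship[1->2]=1 ship[0->1]=1 prod=2 -> [14 6 1]
Step 8: demand=3,sold=1 ship[1->2]=1 ship[0->1]=1 prod=2 -> [15 6 1]
Step 9: demand=3,sold=1 ship[1->2]=1 ship[0->1]=1 prod=2 -> [16 6 1]
Step 10: demand=3,sold=1 ship[1->2]=1 ship[0->1]=1 prod=2 -> [17 6 1]
Step 11: demand=3,sold=1 ship[1->2]=1 ship[0->1]=1 prod=2 -> [18 6 1]
Step 12: demand=3,sold=1 ship[1->2]=1 ship[0->1]=1 prod=2 -> [19 6 1]
First stockout at step 5

5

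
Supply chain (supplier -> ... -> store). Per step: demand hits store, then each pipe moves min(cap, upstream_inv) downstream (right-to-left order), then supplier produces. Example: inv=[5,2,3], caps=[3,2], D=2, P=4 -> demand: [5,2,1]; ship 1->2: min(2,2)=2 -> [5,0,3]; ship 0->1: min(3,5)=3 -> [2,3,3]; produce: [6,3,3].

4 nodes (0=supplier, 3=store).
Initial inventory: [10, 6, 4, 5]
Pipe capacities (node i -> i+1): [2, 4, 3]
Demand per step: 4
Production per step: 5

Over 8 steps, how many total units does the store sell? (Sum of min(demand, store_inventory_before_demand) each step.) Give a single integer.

Answer: 25

Derivation:
Step 1: sold=4 (running total=4) -> [13 4 5 4]
Step 2: sold=4 (running total=8) -> [16 2 6 3]
Step 3: sold=3 (running total=11) -> [19 2 5 3]
Step 4: sold=3 (running total=14) -> [22 2 4 3]
Step 5: sold=3 (running total=17) -> [25 2 3 3]
Step 6: sold=3 (running total=20) -> [28 2 2 3]
Step 7: sold=3 (running total=23) -> [31 2 2 2]
Step 8: sold=2 (running total=25) -> [34 2 2 2]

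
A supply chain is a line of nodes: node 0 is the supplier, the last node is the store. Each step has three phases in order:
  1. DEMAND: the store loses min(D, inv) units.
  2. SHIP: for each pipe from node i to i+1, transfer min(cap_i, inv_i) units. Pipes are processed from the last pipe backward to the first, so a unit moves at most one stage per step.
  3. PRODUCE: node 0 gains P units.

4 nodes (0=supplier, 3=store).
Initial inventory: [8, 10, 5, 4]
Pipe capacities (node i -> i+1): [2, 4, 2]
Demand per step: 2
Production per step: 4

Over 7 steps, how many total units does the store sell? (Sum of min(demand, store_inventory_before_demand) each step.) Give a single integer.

Step 1: sold=2 (running total=2) -> [10 8 7 4]
Step 2: sold=2 (running total=4) -> [12 6 9 4]
Step 3: sold=2 (running total=6) -> [14 4 11 4]
Step 4: sold=2 (running total=8) -> [16 2 13 4]
Step 5: sold=2 (running total=10) -> [18 2 13 4]
Step 6: sold=2 (running total=12) -> [20 2 13 4]
Step 7: sold=2 (running total=14) -> [22 2 13 4]

Answer: 14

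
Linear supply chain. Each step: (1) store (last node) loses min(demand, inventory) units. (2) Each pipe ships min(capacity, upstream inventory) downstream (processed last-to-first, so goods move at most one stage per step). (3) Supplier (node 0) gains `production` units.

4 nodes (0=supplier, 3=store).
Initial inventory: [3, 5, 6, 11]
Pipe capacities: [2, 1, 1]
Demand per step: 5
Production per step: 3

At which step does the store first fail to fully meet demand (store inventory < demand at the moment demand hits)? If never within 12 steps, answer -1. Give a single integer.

Step 1: demand=5,sold=5 ship[2->3]=1 ship[1->2]=1 ship[0->1]=2 prod=3 -> [4 6 6 7]
Step 2: demand=5,sold=5 ship[2->3]=1 ship[1->2]=1 ship[0->1]=2 prod=3 -> [5 7 6 3]
Step 3: demand=5,sold=3 ship[2->3]=1 ship[1->2]=1 ship[0->1]=2 prod=3 -> [6 8 6 1]
Step 4: demand=5,sold=1 ship[2->3]=1 ship[1->2]=1 ship[0->1]=2 prod=3 -> [7 9 6 1]
Step 5: demand=5,sold=1 ship[2->3]=1 ship[1->2]=1 ship[0->1]=2 prod=3 -> [8 10 6 1]
Step 6: demand=5,sold=1 ship[2->3]=1 ship[1->2]=1 ship[0->1]=2 prod=3 -> [9 11 6 1]
Step 7: demand=5,sold=1 ship[2->3]=1 ship[1->2]=1 ship[0->1]=2 prod=3 -> [10 12 6 1]
Step 8: demand=5,sold=1 ship[2->3]=1 ship[1->2]=1 ship[0->1]=2 prod=3 -> [11 13 6 1]
Step 9: demand=5,sold=1 ship[2->3]=1 ship[1->2]=1 ship[0->1]=2 prod=3 -> [12 14 6 1]
Step 10: demand=5,sold=1 ship[2->3]=1 ship[1->2]=1 ship[0->1]=2 prod=3 -> [13 15 6 1]
Step 11: demand=5,sold=1 ship[2->3]=1 ship[1->2]=1 ship[0->1]=2 prod=3 -> [14 16 6 1]
Step 12: demand=5,sold=1 ship[2->3]=1 ship[1->2]=1 ship[0->1]=2 prod=3 -> [15 17 6 1]
First stockout at step 3

3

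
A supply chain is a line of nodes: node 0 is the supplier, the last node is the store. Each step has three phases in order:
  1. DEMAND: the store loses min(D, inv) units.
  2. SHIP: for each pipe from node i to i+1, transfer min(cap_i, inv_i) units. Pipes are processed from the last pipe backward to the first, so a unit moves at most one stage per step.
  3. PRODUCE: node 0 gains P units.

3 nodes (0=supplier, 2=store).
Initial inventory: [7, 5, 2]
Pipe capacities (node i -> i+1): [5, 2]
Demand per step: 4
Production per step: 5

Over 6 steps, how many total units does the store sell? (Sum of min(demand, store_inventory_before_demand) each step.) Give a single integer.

Step 1: sold=2 (running total=2) -> [7 8 2]
Step 2: sold=2 (running total=4) -> [7 11 2]
Step 3: sold=2 (running total=6) -> [7 14 2]
Step 4: sold=2 (running total=8) -> [7 17 2]
Step 5: sold=2 (running total=10) -> [7 20 2]
Step 6: sold=2 (running total=12) -> [7 23 2]

Answer: 12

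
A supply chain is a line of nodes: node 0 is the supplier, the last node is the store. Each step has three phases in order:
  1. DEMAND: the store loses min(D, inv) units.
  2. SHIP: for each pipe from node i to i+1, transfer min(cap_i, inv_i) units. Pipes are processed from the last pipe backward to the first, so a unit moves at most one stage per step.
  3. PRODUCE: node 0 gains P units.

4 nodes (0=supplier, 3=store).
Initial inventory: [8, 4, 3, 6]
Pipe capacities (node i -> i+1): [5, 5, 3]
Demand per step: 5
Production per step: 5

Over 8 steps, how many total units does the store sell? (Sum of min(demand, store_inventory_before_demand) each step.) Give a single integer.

Answer: 27

Derivation:
Step 1: sold=5 (running total=5) -> [8 5 4 4]
Step 2: sold=4 (running total=9) -> [8 5 6 3]
Step 3: sold=3 (running total=12) -> [8 5 8 3]
Step 4: sold=3 (running total=15) -> [8 5 10 3]
Step 5: sold=3 (running total=18) -> [8 5 12 3]
Step 6: sold=3 (running total=21) -> [8 5 14 3]
Step 7: sold=3 (running total=24) -> [8 5 16 3]
Step 8: sold=3 (running total=27) -> [8 5 18 3]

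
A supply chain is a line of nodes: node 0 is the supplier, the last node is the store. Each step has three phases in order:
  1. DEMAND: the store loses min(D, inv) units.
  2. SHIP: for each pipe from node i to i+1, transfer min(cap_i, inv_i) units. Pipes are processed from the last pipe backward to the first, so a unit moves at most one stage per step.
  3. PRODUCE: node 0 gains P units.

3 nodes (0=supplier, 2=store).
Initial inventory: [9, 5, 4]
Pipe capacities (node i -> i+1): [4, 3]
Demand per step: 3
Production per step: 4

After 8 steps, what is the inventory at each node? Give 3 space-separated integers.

Step 1: demand=3,sold=3 ship[1->2]=3 ship[0->1]=4 prod=4 -> inv=[9 6 4]
Step 2: demand=3,sold=3 ship[1->2]=3 ship[0->1]=4 prod=4 -> inv=[9 7 4]
Step 3: demand=3,sold=3 ship[1->2]=3 ship[0->1]=4 prod=4 -> inv=[9 8 4]
Step 4: demand=3,sold=3 ship[1->2]=3 ship[0->1]=4 prod=4 -> inv=[9 9 4]
Step 5: demand=3,sold=3 ship[1->2]=3 ship[0->1]=4 prod=4 -> inv=[9 10 4]
Step 6: demand=3,sold=3 ship[1->2]=3 ship[0->1]=4 prod=4 -> inv=[9 11 4]
Step 7: demand=3,sold=3 ship[1->2]=3 ship[0->1]=4 prod=4 -> inv=[9 12 4]
Step 8: demand=3,sold=3 ship[1->2]=3 ship[0->1]=4 prod=4 -> inv=[9 13 4]

9 13 4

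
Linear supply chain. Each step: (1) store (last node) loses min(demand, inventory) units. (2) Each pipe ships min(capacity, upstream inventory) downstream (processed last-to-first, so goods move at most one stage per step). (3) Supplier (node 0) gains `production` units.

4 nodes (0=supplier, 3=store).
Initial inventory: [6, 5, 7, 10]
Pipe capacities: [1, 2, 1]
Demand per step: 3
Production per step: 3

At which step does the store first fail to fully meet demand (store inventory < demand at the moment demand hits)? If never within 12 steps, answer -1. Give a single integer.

Step 1: demand=3,sold=3 ship[2->3]=1 ship[1->2]=2 ship[0->1]=1 prod=3 -> [8 4 8 8]
Step 2: demand=3,sold=3 ship[2->3]=1 ship[1->2]=2 ship[0->1]=1 prod=3 -> [10 3 9 6]
Step 3: demand=3,sold=3 ship[2->3]=1 ship[1->2]=2 ship[0->1]=1 prod=3 -> [12 2 10 4]
Step 4: demand=3,sold=3 ship[2->3]=1 ship[1->2]=2 ship[0->1]=1 prod=3 -> [14 1 11 2]
Step 5: demand=3,sold=2 ship[2->3]=1 ship[1->2]=1 ship[0->1]=1 prod=3 -> [16 1 11 1]
Step 6: demand=3,sold=1 ship[2->3]=1 ship[1->2]=1 ship[0->1]=1 prod=3 -> [18 1 11 1]
Step 7: demand=3,sold=1 ship[2->3]=1 ship[1->2]=1 ship[0->1]=1 prod=3 -> [20 1 11 1]
Step 8: demand=3,sold=1 ship[2->3]=1 ship[1->2]=1 ship[0->1]=1 prod=3 -> [22 1 11 1]
Step 9: demand=3,sold=1 ship[2->3]=1 ship[1->2]=1 ship[0->1]=1 prod=3 -> [24 1 11 1]
Step 10: demand=3,sold=1 ship[2->3]=1 ship[1->2]=1 ship[0->1]=1 prod=3 -> [26 1 11 1]
Step 11: demand=3,sold=1 ship[2->3]=1 ship[1->2]=1 ship[0->1]=1 prod=3 -> [28 1 11 1]
Step 12: demand=3,sold=1 ship[2->3]=1 ship[1->2]=1 ship[0->1]=1 prod=3 -> [30 1 11 1]
First stockout at step 5

5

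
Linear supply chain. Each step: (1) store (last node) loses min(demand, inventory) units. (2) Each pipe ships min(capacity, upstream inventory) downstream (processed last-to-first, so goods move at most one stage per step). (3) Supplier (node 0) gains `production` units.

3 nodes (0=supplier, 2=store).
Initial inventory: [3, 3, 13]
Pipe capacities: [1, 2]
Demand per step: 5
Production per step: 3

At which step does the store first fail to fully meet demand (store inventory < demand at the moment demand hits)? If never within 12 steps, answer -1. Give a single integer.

Step 1: demand=5,sold=5 ship[1->2]=2 ship[0->1]=1 prod=3 -> [5 2 10]
Step 2: demand=5,sold=5 ship[1->2]=2 ship[0->1]=1 prod=3 -> [7 1 7]
Step 3: demand=5,sold=5 ship[1->2]=1 ship[0->1]=1 prod=3 -> [9 1 3]
Step 4: demand=5,sold=3 ship[1->2]=1 ship[0->1]=1 prod=3 -> [11 1 1]
Step 5: demand=5,sold=1 ship[1->2]=1 ship[0->1]=1 prod=3 -> [13 1 1]
Step 6: demand=5,sold=1 ship[1->2]=1 ship[0->1]=1 prod=3 -> [15 1 1]
Step 7: demand=5,sold=1 ship[1->2]=1 ship[0->1]=1 prod=3 -> [17 1 1]
Step 8: demand=5,sold=1 ship[1->2]=1 ship[0->1]=1 prod=3 -> [19 1 1]
Step 9: demand=5,sold=1 ship[1->2]=1 ship[0->1]=1 prod=3 -> [21 1 1]
Step 10: demand=5,sold=1 ship[1->2]=1 ship[0->1]=1 prod=3 -> [23 1 1]
Step 11: demand=5,sold=1 ship[1->2]=1 ship[0->1]=1 prod=3 -> [25 1 1]
Step 12: demand=5,sold=1 ship[1->2]=1 ship[0->1]=1 prod=3 -> [27 1 1]
First stockout at step 4

4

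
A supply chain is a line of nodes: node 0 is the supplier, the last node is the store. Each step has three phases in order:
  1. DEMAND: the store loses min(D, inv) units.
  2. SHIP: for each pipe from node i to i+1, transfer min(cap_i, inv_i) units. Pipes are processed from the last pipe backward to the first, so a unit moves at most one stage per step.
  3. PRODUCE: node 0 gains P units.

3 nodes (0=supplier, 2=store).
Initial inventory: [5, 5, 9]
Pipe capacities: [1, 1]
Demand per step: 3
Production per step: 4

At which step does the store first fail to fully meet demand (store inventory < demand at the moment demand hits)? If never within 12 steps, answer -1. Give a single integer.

Step 1: demand=3,sold=3 ship[1->2]=1 ship[0->1]=1 prod=4 -> [8 5 7]
Step 2: demand=3,sold=3 ship[1->2]=1 ship[0->1]=1 prod=4 -> [11 5 5]
Step 3: demand=3,sold=3 ship[1->2]=1 ship[0->1]=1 prod=4 -> [14 5 3]
Step 4: demand=3,sold=3 ship[1->2]=1 ship[0->1]=1 prod=4 -> [17 5 1]
Step 5: demand=3,sold=1 ship[1->2]=1 ship[0->1]=1 prod=4 -> [20 5 1]
Step 6: demand=3,sold=1 ship[1->2]=1 ship[0->1]=1 prod=4 -> [23 5 1]
Step 7: demand=3,sold=1 ship[1->2]=1 ship[0->1]=1 prod=4 -> [26 5 1]
Step 8: demand=3,sold=1 ship[1->2]=1 ship[0->1]=1 prod=4 -> [29 5 1]
Step 9: demand=3,sold=1 ship[1->2]=1 ship[0->1]=1 prod=4 -> [32 5 1]
Step 10: demand=3,sold=1 ship[1->2]=1 ship[0->1]=1 prod=4 -> [35 5 1]
Step 11: demand=3,sold=1 ship[1->2]=1 ship[0->1]=1 prod=4 -> [38 5 1]
Step 12: demand=3,sold=1 ship[1->2]=1 ship[0->1]=1 prod=4 -> [41 5 1]
First stockout at step 5

5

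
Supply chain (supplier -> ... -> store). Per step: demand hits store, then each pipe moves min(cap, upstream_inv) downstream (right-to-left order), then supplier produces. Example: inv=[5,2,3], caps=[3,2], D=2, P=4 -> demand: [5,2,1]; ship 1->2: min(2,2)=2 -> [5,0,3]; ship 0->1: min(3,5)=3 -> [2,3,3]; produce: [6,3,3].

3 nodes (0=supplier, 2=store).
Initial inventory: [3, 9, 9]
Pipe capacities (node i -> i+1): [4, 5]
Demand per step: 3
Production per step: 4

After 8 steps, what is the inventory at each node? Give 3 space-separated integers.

Step 1: demand=3,sold=3 ship[1->2]=5 ship[0->1]=3 prod=4 -> inv=[4 7 11]
Step 2: demand=3,sold=3 ship[1->2]=5 ship[0->1]=4 prod=4 -> inv=[4 6 13]
Step 3: demand=3,sold=3 ship[1->2]=5 ship[0->1]=4 prod=4 -> inv=[4 5 15]
Step 4: demand=3,sold=3 ship[1->2]=5 ship[0->1]=4 prod=4 -> inv=[4 4 17]
Step 5: demand=3,sold=3 ship[1->2]=4 ship[0->1]=4 prod=4 -> inv=[4 4 18]
Step 6: demand=3,sold=3 ship[1->2]=4 ship[0->1]=4 prod=4 -> inv=[4 4 19]
Step 7: demand=3,sold=3 ship[1->2]=4 ship[0->1]=4 prod=4 -> inv=[4 4 20]
Step 8: demand=3,sold=3 ship[1->2]=4 ship[0->1]=4 prod=4 -> inv=[4 4 21]

4 4 21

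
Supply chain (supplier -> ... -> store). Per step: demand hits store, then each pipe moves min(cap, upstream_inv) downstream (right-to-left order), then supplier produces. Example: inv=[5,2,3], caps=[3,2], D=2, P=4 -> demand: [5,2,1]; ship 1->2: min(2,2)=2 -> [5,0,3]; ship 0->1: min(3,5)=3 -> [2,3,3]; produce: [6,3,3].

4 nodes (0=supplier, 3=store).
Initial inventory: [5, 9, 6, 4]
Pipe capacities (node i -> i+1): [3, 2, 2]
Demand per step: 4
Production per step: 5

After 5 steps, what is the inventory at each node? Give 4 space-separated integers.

Step 1: demand=4,sold=4 ship[2->3]=2 ship[1->2]=2 ship[0->1]=3 prod=5 -> inv=[7 10 6 2]
Step 2: demand=4,sold=2 ship[2->3]=2 ship[1->2]=2 ship[0->1]=3 prod=5 -> inv=[9 11 6 2]
Step 3: demand=4,sold=2 ship[2->3]=2 ship[1->2]=2 ship[0->1]=3 prod=5 -> inv=[11 12 6 2]
Step 4: demand=4,sold=2 ship[2->3]=2 ship[1->2]=2 ship[0->1]=3 prod=5 -> inv=[13 13 6 2]
Step 5: demand=4,sold=2 ship[2->3]=2 ship[1->2]=2 ship[0->1]=3 prod=5 -> inv=[15 14 6 2]

15 14 6 2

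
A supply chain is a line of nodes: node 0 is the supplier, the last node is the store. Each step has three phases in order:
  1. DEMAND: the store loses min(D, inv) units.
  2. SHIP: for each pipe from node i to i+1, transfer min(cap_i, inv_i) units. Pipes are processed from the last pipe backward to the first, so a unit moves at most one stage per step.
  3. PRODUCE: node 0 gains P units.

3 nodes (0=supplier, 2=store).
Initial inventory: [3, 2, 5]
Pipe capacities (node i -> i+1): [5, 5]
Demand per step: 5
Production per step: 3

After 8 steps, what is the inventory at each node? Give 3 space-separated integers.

Step 1: demand=5,sold=5 ship[1->2]=2 ship[0->1]=3 prod=3 -> inv=[3 3 2]
Step 2: demand=5,sold=2 ship[1->2]=3 ship[0->1]=3 prod=3 -> inv=[3 3 3]
Step 3: demand=5,sold=3 ship[1->2]=3 ship[0->1]=3 prod=3 -> inv=[3 3 3]
Step 4: demand=5,sold=3 ship[1->2]=3 ship[0->1]=3 prod=3 -> inv=[3 3 3]
Step 5: demand=5,sold=3 ship[1->2]=3 ship[0->1]=3 prod=3 -> inv=[3 3 3]
Step 6: demand=5,sold=3 ship[1->2]=3 ship[0->1]=3 prod=3 -> inv=[3 3 3]
Step 7: demand=5,sold=3 ship[1->2]=3 ship[0->1]=3 prod=3 -> inv=[3 3 3]
Step 8: demand=5,sold=3 ship[1->2]=3 ship[0->1]=3 prod=3 -> inv=[3 3 3]

3 3 3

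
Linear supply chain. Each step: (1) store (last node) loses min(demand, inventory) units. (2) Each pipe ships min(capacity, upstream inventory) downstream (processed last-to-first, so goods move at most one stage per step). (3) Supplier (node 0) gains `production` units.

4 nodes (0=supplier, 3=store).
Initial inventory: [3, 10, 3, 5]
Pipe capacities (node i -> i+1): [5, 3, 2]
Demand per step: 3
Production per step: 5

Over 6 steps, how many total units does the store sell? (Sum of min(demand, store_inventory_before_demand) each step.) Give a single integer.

Answer: 15

Derivation:
Step 1: sold=3 (running total=3) -> [5 10 4 4]
Step 2: sold=3 (running total=6) -> [5 12 5 3]
Step 3: sold=3 (running total=9) -> [5 14 6 2]
Step 4: sold=2 (running total=11) -> [5 16 7 2]
Step 5: sold=2 (running total=13) -> [5 18 8 2]
Step 6: sold=2 (running total=15) -> [5 20 9 2]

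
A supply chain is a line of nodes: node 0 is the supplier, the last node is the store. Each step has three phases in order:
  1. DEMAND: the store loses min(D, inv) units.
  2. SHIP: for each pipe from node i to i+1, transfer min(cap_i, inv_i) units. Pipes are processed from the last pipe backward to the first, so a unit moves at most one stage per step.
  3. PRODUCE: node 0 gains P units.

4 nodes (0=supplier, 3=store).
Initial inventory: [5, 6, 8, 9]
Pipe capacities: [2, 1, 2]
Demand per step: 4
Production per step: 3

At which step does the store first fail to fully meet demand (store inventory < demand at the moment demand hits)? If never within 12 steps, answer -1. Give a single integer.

Step 1: demand=4,sold=4 ship[2->3]=2 ship[1->2]=1 ship[0->1]=2 prod=3 -> [6 7 7 7]
Step 2: demand=4,sold=4 ship[2->3]=2 ship[1->2]=1 ship[0->1]=2 prod=3 -> [7 8 6 5]
Step 3: demand=4,sold=4 ship[2->3]=2 ship[1->2]=1 ship[0->1]=2 prod=3 -> [8 9 5 3]
Step 4: demand=4,sold=3 ship[2->3]=2 ship[1->2]=1 ship[0->1]=2 prod=3 -> [9 10 4 2]
Step 5: demand=4,sold=2 ship[2->3]=2 ship[1->2]=1 ship[0->1]=2 prod=3 -> [10 11 3 2]
Step 6: demand=4,sold=2 ship[2->3]=2 ship[1->2]=1 ship[0->1]=2 prod=3 -> [11 12 2 2]
Step 7: demand=4,sold=2 ship[2->3]=2 ship[1->2]=1 ship[0->1]=2 prod=3 -> [12 13 1 2]
Step 8: demand=4,sold=2 ship[2->3]=1 ship[1->2]=1 ship[0->1]=2 prod=3 -> [13 14 1 1]
Step 9: demand=4,sold=1 ship[2->3]=1 ship[1->2]=1 ship[0->1]=2 prod=3 -> [14 15 1 1]
Step 10: demand=4,sold=1 ship[2->3]=1 ship[1->2]=1 ship[0->1]=2 prod=3 -> [15 16 1 1]
Step 11: demand=4,sold=1 ship[2->3]=1 ship[1->2]=1 ship[0->1]=2 prod=3 -> [16 17 1 1]
Step 12: demand=4,sold=1 ship[2->3]=1 ship[1->2]=1 ship[0->1]=2 prod=3 -> [17 18 1 1]
First stockout at step 4

4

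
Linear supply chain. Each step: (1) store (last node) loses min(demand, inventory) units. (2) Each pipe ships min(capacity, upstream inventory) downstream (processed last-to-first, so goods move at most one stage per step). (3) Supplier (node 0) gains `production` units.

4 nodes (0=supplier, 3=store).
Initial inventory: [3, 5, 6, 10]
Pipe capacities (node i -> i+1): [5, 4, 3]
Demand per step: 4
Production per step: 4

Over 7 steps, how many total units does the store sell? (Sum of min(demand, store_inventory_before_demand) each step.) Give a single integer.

Answer: 28

Derivation:
Step 1: sold=4 (running total=4) -> [4 4 7 9]
Step 2: sold=4 (running total=8) -> [4 4 8 8]
Step 3: sold=4 (running total=12) -> [4 4 9 7]
Step 4: sold=4 (running total=16) -> [4 4 10 6]
Step 5: sold=4 (running total=20) -> [4 4 11 5]
Step 6: sold=4 (running total=24) -> [4 4 12 4]
Step 7: sold=4 (running total=28) -> [4 4 13 3]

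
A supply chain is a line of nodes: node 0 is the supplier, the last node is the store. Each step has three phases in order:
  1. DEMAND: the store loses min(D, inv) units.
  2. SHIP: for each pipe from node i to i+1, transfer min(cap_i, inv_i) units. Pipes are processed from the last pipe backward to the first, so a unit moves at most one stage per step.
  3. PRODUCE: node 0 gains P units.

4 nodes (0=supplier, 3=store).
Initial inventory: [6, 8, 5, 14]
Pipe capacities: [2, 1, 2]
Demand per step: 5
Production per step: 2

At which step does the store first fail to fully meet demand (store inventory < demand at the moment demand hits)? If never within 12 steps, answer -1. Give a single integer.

Step 1: demand=5,sold=5 ship[2->3]=2 ship[1->2]=1 ship[0->1]=2 prod=2 -> [6 9 4 11]
Step 2: demand=5,sold=5 ship[2->3]=2 ship[1->2]=1 ship[0->1]=2 prod=2 -> [6 10 3 8]
Step 3: demand=5,sold=5 ship[2->3]=2 ship[1->2]=1 ship[0->1]=2 prod=2 -> [6 11 2 5]
Step 4: demand=5,sold=5 ship[2->3]=2 ship[1->2]=1 ship[0->1]=2 prod=2 -> [6 12 1 2]
Step 5: demand=5,sold=2 ship[2->3]=1 ship[1->2]=1 ship[0->1]=2 prod=2 -> [6 13 1 1]
Step 6: demand=5,sold=1 ship[2->3]=1 ship[1->2]=1 ship[0->1]=2 prod=2 -> [6 14 1 1]
Step 7: demand=5,sold=1 ship[2->3]=1 ship[1->2]=1 ship[0->1]=2 prod=2 -> [6 15 1 1]
Step 8: demand=5,sold=1 ship[2->3]=1 ship[1->2]=1 ship[0->1]=2 prod=2 -> [6 16 1 1]
Step 9: demand=5,sold=1 ship[2->3]=1 ship[1->2]=1 ship[0->1]=2 prod=2 -> [6 17 1 1]
Step 10: demand=5,sold=1 ship[2->3]=1 ship[1->2]=1 ship[0->1]=2 prod=2 -> [6 18 1 1]
Step 11: demand=5,sold=1 ship[2->3]=1 ship[1->2]=1 ship[0->1]=2 prod=2 -> [6 19 1 1]
Step 12: demand=5,sold=1 ship[2->3]=1 ship[1->2]=1 ship[0->1]=2 prod=2 -> [6 20 1 1]
First stockout at step 5

5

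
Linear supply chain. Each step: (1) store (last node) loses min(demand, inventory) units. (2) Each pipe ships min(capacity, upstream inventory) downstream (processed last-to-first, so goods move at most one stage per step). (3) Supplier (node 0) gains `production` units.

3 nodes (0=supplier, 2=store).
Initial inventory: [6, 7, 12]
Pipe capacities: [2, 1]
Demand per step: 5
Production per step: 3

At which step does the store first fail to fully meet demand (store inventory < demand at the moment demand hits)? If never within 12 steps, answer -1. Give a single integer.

Step 1: demand=5,sold=5 ship[1->2]=1 ship[0->1]=2 prod=3 -> [7 8 8]
Step 2: demand=5,sold=5 ship[1->2]=1 ship[0->1]=2 prod=3 -> [8 9 4]
Step 3: demand=5,sold=4 ship[1->2]=1 ship[0->1]=2 prod=3 -> [9 10 1]
Step 4: demand=5,sold=1 ship[1->2]=1 ship[0->1]=2 prod=3 -> [10 11 1]
Step 5: demand=5,sold=1 ship[1->2]=1 ship[0->1]=2 prod=3 -> [11 12 1]
Step 6: demand=5,sold=1 ship[1->2]=1 ship[0->1]=2 prod=3 -> [12 13 1]
Step 7: demand=5,sold=1 ship[1->2]=1 ship[0->1]=2 prod=3 -> [13 14 1]
Step 8: demand=5,sold=1 ship[1->2]=1 ship[0->1]=2 prod=3 -> [14 15 1]
Step 9: demand=5,sold=1 ship[1->2]=1 ship[0->1]=2 prod=3 -> [15 16 1]
Step 10: demand=5,sold=1 ship[1->2]=1 ship[0->1]=2 prod=3 -> [16 17 1]
Step 11: demand=5,sold=1 ship[1->2]=1 ship[0->1]=2 prod=3 -> [17 18 1]
Step 12: demand=5,sold=1 ship[1->2]=1 ship[0->1]=2 prod=3 -> [18 19 1]
First stockout at step 3

3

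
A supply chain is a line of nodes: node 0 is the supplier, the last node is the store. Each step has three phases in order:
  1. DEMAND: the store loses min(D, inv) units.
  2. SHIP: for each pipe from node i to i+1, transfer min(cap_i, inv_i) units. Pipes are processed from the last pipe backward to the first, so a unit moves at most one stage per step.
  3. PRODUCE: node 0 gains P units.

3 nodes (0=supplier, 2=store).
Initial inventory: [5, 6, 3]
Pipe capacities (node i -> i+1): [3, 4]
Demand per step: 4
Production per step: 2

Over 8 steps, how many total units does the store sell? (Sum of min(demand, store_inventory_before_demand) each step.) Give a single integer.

Answer: 24

Derivation:
Step 1: sold=3 (running total=3) -> [4 5 4]
Step 2: sold=4 (running total=7) -> [3 4 4]
Step 3: sold=4 (running total=11) -> [2 3 4]
Step 4: sold=4 (running total=15) -> [2 2 3]
Step 5: sold=3 (running total=18) -> [2 2 2]
Step 6: sold=2 (running total=20) -> [2 2 2]
Step 7: sold=2 (running total=22) -> [2 2 2]
Step 8: sold=2 (running total=24) -> [2 2 2]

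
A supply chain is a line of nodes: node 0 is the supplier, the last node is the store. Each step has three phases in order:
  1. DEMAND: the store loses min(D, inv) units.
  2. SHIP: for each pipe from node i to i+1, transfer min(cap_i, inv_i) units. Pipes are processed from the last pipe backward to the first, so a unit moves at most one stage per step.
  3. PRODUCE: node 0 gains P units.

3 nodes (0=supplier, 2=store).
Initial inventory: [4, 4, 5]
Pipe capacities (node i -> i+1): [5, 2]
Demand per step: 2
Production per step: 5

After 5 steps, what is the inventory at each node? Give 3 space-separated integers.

Step 1: demand=2,sold=2 ship[1->2]=2 ship[0->1]=4 prod=5 -> inv=[5 6 5]
Step 2: demand=2,sold=2 ship[1->2]=2 ship[0->1]=5 prod=5 -> inv=[5 9 5]
Step 3: demand=2,sold=2 ship[1->2]=2 ship[0->1]=5 prod=5 -> inv=[5 12 5]
Step 4: demand=2,sold=2 ship[1->2]=2 ship[0->1]=5 prod=5 -> inv=[5 15 5]
Step 5: demand=2,sold=2 ship[1->2]=2 ship[0->1]=5 prod=5 -> inv=[5 18 5]

5 18 5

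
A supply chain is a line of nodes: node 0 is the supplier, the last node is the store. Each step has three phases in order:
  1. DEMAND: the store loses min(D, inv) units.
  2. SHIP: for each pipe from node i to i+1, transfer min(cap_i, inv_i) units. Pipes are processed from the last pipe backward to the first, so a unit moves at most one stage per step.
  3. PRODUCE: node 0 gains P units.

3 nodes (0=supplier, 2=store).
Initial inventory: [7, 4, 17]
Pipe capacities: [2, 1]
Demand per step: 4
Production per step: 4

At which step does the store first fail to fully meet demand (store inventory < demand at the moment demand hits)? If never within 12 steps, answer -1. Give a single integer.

Step 1: demand=4,sold=4 ship[1->2]=1 ship[0->1]=2 prod=4 -> [9 5 14]
Step 2: demand=4,sold=4 ship[1->2]=1 ship[0->1]=2 prod=4 -> [11 6 11]
Step 3: demand=4,sold=4 ship[1->2]=1 ship[0->1]=2 prod=4 -> [13 7 8]
Step 4: demand=4,sold=4 ship[1->2]=1 ship[0->1]=2 prod=4 -> [15 8 5]
Step 5: demand=4,sold=4 ship[1->2]=1 ship[0->1]=2 prod=4 -> [17 9 2]
Step 6: demand=4,sold=2 ship[1->2]=1 ship[0->1]=2 prod=4 -> [19 10 1]
Step 7: demand=4,sold=1 ship[1->2]=1 ship[0->1]=2 prod=4 -> [21 11 1]
Step 8: demand=4,sold=1 ship[1->2]=1 ship[0->1]=2 prod=4 -> [23 12 1]
Step 9: demand=4,sold=1 ship[1->2]=1 ship[0->1]=2 prod=4 -> [25 13 1]
Step 10: demand=4,sold=1 ship[1->2]=1 ship[0->1]=2 prod=4 -> [27 14 1]
Step 11: demand=4,sold=1 ship[1->2]=1 ship[0->1]=2 prod=4 -> [29 15 1]
Step 12: demand=4,sold=1 ship[1->2]=1 ship[0->1]=2 prod=4 -> [31 16 1]
First stockout at step 6

6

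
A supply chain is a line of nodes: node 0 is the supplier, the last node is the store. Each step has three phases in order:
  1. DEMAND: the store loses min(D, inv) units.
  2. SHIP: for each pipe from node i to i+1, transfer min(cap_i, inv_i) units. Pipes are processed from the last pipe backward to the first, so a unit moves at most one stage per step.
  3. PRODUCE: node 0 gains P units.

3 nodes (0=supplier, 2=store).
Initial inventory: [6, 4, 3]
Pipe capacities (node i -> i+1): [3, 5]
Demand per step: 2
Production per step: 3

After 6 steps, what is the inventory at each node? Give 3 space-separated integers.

Step 1: demand=2,sold=2 ship[1->2]=4 ship[0->1]=3 prod=3 -> inv=[6 3 5]
Step 2: demand=2,sold=2 ship[1->2]=3 ship[0->1]=3 prod=3 -> inv=[6 3 6]
Step 3: demand=2,sold=2 ship[1->2]=3 ship[0->1]=3 prod=3 -> inv=[6 3 7]
Step 4: demand=2,sold=2 ship[1->2]=3 ship[0->1]=3 prod=3 -> inv=[6 3 8]
Step 5: demand=2,sold=2 ship[1->2]=3 ship[0->1]=3 prod=3 -> inv=[6 3 9]
Step 6: demand=2,sold=2 ship[1->2]=3 ship[0->1]=3 prod=3 -> inv=[6 3 10]

6 3 10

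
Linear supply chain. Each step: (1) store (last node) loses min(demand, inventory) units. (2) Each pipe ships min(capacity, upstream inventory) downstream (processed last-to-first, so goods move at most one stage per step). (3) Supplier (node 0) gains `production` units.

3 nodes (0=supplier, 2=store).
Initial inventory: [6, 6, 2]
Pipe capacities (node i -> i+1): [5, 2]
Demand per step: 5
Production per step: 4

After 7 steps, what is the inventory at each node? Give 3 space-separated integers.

Step 1: demand=5,sold=2 ship[1->2]=2 ship[0->1]=5 prod=4 -> inv=[5 9 2]
Step 2: demand=5,sold=2 ship[1->2]=2 ship[0->1]=5 prod=4 -> inv=[4 12 2]
Step 3: demand=5,sold=2 ship[1->2]=2 ship[0->1]=4 prod=4 -> inv=[4 14 2]
Step 4: demand=5,sold=2 ship[1->2]=2 ship[0->1]=4 prod=4 -> inv=[4 16 2]
Step 5: demand=5,sold=2 ship[1->2]=2 ship[0->1]=4 prod=4 -> inv=[4 18 2]
Step 6: demand=5,sold=2 ship[1->2]=2 ship[0->1]=4 prod=4 -> inv=[4 20 2]
Step 7: demand=5,sold=2 ship[1->2]=2 ship[0->1]=4 prod=4 -> inv=[4 22 2]

4 22 2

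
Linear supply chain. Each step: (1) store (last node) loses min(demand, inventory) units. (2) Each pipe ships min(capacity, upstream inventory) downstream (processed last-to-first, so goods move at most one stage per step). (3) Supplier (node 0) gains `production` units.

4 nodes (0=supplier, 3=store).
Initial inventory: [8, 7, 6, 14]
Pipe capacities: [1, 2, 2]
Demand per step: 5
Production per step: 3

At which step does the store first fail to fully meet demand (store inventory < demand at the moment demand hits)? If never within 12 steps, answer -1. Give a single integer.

Step 1: demand=5,sold=5 ship[2->3]=2 ship[1->2]=2 ship[0->1]=1 prod=3 -> [10 6 6 11]
Step 2: demand=5,sold=5 ship[2->3]=2 ship[1->2]=2 ship[0->1]=1 prod=3 -> [12 5 6 8]
Step 3: demand=5,sold=5 ship[2->3]=2 ship[1->2]=2 ship[0->1]=1 prod=3 -> [14 4 6 5]
Step 4: demand=5,sold=5 ship[2->3]=2 ship[1->2]=2 ship[0->1]=1 prod=3 -> [16 3 6 2]
Step 5: demand=5,sold=2 ship[2->3]=2 ship[1->2]=2 ship[0->1]=1 prod=3 -> [18 2 6 2]
Step 6: demand=5,sold=2 ship[2->3]=2 ship[1->2]=2 ship[0->1]=1 prod=3 -> [20 1 6 2]
Step 7: demand=5,sold=2 ship[2->3]=2 ship[1->2]=1 ship[0->1]=1 prod=3 -> [22 1 5 2]
Step 8: demand=5,sold=2 ship[2->3]=2 ship[1->2]=1 ship[0->1]=1 prod=3 -> [24 1 4 2]
Step 9: demand=5,sold=2 ship[2->3]=2 ship[1->2]=1 ship[0->1]=1 prod=3 -> [26 1 3 2]
Step 10: demand=5,sold=2 ship[2->3]=2 ship[1->2]=1 ship[0->1]=1 prod=3 -> [28 1 2 2]
Step 11: demand=5,sold=2 ship[2->3]=2 ship[1->2]=1 ship[0->1]=1 prod=3 -> [30 1 1 2]
Step 12: demand=5,sold=2 ship[2->3]=1 ship[1->2]=1 ship[0->1]=1 prod=3 -> [32 1 1 1]
First stockout at step 5

5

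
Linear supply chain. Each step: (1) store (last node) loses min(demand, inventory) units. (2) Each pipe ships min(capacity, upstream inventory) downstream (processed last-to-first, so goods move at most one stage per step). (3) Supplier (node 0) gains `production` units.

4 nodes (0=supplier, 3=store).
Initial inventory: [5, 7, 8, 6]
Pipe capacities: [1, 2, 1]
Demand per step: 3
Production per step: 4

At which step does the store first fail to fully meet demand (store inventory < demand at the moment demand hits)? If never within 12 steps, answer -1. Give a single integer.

Step 1: demand=3,sold=3 ship[2->3]=1 ship[1->2]=2 ship[0->1]=1 prod=4 -> [8 6 9 4]
Step 2: demand=3,sold=3 ship[2->3]=1 ship[1->2]=2 ship[0->1]=1 prod=4 -> [11 5 10 2]
Step 3: demand=3,sold=2 ship[2->3]=1 ship[1->2]=2 ship[0->1]=1 prod=4 -> [14 4 11 1]
Step 4: demand=3,sold=1 ship[2->3]=1 ship[1->2]=2 ship[0->1]=1 prod=4 -> [17 3 12 1]
Step 5: demand=3,sold=1 ship[2->3]=1 ship[1->2]=2 ship[0->1]=1 prod=4 -> [20 2 13 1]
Step 6: demand=3,sold=1 ship[2->3]=1 ship[1->2]=2 ship[0->1]=1 prod=4 -> [23 1 14 1]
Step 7: demand=3,sold=1 ship[2->3]=1 ship[1->2]=1 ship[0->1]=1 prod=4 -> [26 1 14 1]
Step 8: demand=3,sold=1 ship[2->3]=1 ship[1->2]=1 ship[0->1]=1 prod=4 -> [29 1 14 1]
Step 9: demand=3,sold=1 ship[2->3]=1 ship[1->2]=1 ship[0->1]=1 prod=4 -> [32 1 14 1]
Step 10: demand=3,sold=1 ship[2->3]=1 ship[1->2]=1 ship[0->1]=1 prod=4 -> [35 1 14 1]
Step 11: demand=3,sold=1 ship[2->3]=1 ship[1->2]=1 ship[0->1]=1 prod=4 -> [38 1 14 1]
Step 12: demand=3,sold=1 ship[2->3]=1 ship[1->2]=1 ship[0->1]=1 prod=4 -> [41 1 14 1]
First stockout at step 3

3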